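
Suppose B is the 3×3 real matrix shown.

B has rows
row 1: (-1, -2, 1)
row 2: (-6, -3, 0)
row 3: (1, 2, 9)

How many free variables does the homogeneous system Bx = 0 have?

0

Row reduce to echelon form.
R2 ← R2 − (6)·R1: [0, 9, -6]
R3 ← R3 + R1: [0, 0, 10]
3 nonzero rows, so rank(B) = 3.
B has 3 columns; by rank–nullity, nullity = 3 − 3 = 0.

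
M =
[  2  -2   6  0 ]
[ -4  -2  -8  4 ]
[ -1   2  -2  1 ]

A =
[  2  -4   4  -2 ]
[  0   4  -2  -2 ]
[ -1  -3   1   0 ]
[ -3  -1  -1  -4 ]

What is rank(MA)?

First compute MA:
[[ -2, -34,  18,   0],
 [-12,  28, -24,  -4],
 [ -3,  17, -11,  -6]]
Now row reduce the product.
R2 ← R2 − (6)·R1: [0, 232, -132, -4]
R3 ← R3 − (3/2)·R1: [0, 68, -38, -6]
R3 ← R3 − (17/58)·R2: [0, 0, 20/29, -140/29]
3 nonzero rows, so rank(MA) = 3.

3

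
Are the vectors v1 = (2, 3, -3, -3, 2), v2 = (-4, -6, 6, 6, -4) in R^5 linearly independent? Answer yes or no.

Form the matrix with these vectors as rows and row reduce.
R2 ← R2 + (2)·R1: [0, 0, 0, 0, 0]
1 nonzero row, so the 2 vectors span a space of dimension 1.
Since 1 < 2, the vectors are linearly dependent.

no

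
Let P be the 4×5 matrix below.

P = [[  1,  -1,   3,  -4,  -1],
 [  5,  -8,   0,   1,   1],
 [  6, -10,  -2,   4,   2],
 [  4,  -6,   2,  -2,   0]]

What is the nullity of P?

Row reduce to echelon form.
R2 ← R2 − (5)·R1: [0, -3, -15, 21, 6]
R3 ← R3 − (6)·R1: [0, -4, -20, 28, 8]
R4 ← R4 − (4)·R1: [0, -2, -10, 14, 4]
R3 ← R3 − (4/3)·R2: [0, 0, 0, 0, 0]
R4 ← R4 − (2/3)·R2: [0, 0, 0, 0, 0]
2 nonzero rows, so rank(P) = 2.
P has 5 columns; by rank–nullity, nullity = 5 − 2 = 3.

3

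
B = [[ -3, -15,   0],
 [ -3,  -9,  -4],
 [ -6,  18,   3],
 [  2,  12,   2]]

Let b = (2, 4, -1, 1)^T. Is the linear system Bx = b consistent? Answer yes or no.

Row reduce the augmented matrix [B | b].
R2 ← R2 − R1: [0, 6, -4, 2]
R3 ← R3 − (2)·R1: [0, 48, 3, -5]
R4 ← R4 + (2/3)·R1: [0, 2, 2, 7/3]
R3 ← R3 − (8)·R2: [0, 0, 35, -21]
R4 ← R4 − (1/3)·R2: [0, 0, 10/3, 5/3]
R4 ← R4 − (2/21)·R3: [0, 0, 0, 11/3]
The echelon form has 4 nonzero rows; the last pivot sits in the augmented column, so rank(B) = 3 but rank([B|b]) = 4.
Since the ranks differ, the system is inconsistent.

no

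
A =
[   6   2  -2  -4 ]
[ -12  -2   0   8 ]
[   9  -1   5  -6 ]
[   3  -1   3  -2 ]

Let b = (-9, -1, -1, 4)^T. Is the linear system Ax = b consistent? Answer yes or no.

Row reduce the augmented matrix [A | b].
R2 ← R2 + (2)·R1: [0, 2, -4, 0, -19]
R3 ← R3 − (3/2)·R1: [0, -4, 8, 0, 25/2]
R4 ← R4 − (1/2)·R1: [0, -2, 4, 0, 17/2]
R3 ← R3 + (2)·R2: [0, 0, 0, 0, -51/2]
R4 ← R4 + R2: [0, 0, 0, 0, -21/2]
R4 ← R4 − (7/17)·R3: [0, 0, 0, 0, 0]
The echelon form has 3 nonzero rows; the last pivot sits in the augmented column, so rank(A) = 2 but rank([A|b]) = 3.
Since the ranks differ, the system is inconsistent.

no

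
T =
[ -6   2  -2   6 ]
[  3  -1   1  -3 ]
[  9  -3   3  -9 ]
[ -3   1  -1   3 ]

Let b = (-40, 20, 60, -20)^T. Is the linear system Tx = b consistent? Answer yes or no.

yes

Row reduce the augmented matrix [T | b].
R2 ← R2 + (1/2)·R1: [0, 0, 0, 0, 0]
R3 ← R3 + (3/2)·R1: [0, 0, 0, 0, 0]
R4 ← R4 − (1/2)·R1: [0, 0, 0, 0, 0]
The echelon form has 1 nonzero rows, and every pivot lies in the first 4 columns, so rank(T) = rank([T|b]) = 1.
The system is consistent.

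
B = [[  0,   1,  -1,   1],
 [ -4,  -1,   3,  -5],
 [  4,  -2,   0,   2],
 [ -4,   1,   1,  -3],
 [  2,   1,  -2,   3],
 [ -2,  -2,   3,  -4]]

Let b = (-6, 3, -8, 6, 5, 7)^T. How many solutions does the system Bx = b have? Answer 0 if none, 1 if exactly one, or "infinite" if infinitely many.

Row reduce the augmented matrix [B | b].
Swap R1 ↔ R2
R3 ← R3 + R1: [0, -3, 3, -3, -5]
R4 ← R4 − R1: [0, 2, -2, 2, 3]
R5 ← R5 + (1/2)·R1: [0, 1/2, -1/2, 1/2, 13/2]
R6 ← R6 − (1/2)·R1: [0, -3/2, 3/2, -3/2, 11/2]
R3 ← R3 + (3)·R2: [0, 0, 0, 0, -23]
R4 ← R4 − (2)·R2: [0, 0, 0, 0, 15]
R5 ← R5 − (1/2)·R2: [0, 0, 0, 0, 19/2]
R6 ← R6 + (3/2)·R2: [0, 0, 0, 0, -7/2]
R4 ← R4 + (15/23)·R3: [0, 0, 0, 0, 0]
R5 ← R5 + (19/46)·R3: [0, 0, 0, 0, 0]
R6 ← R6 − (7/46)·R3: [0, 0, 0, 0, 0]
The echelon form has 3 nonzero rows; the last pivot sits in the augmented column, so rank(B) = 2 but rank([B|b]) = 3.
Since the ranks differ, the system is inconsistent.
It has no solutions.

0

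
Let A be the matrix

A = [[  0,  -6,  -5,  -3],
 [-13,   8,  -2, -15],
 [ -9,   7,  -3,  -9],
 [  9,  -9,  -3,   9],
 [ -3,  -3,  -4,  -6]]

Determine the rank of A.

3

Row reduce to echelon form.
Swap R1 ↔ R2
R3 ← R3 − (9/13)·R1: [0, 19/13, -21/13, 18/13]
R4 ← R4 + (9/13)·R1: [0, -45/13, -57/13, -18/13]
R5 ← R5 − (3/13)·R1: [0, -63/13, -46/13, -33/13]
R3 ← R3 + (19/78)·R2: [0, 0, -17/6, 17/26]
R4 ← R4 − (15/26)·R2: [0, 0, -3/2, 9/26]
R5 ← R5 − (21/26)·R2: [0, 0, 1/2, -3/26]
R4 ← R4 − (9/17)·R3: [0, 0, 0, 0]
R5 ← R5 + (3/17)·R3: [0, 0, 0, 0]
Echelon form has 3 nonzero rows, so rank(A) = 3.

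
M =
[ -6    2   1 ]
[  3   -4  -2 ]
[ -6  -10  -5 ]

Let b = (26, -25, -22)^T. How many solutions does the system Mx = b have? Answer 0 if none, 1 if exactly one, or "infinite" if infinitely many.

infinite

Row reduce the augmented matrix [M | b].
R2 ← R2 + (1/2)·R1: [0, -3, -3/2, -12]
R3 ← R3 − R1: [0, -12, -6, -48]
R3 ← R3 − (4)·R2: [0, 0, 0, 0]
The echelon form has 2 nonzero rows, and every pivot lies in the first 3 columns, so rank(M) = rank([M|b]) = 2.
The system is consistent.
rank = 2 < 3 unknowns, so there are infinitely many solutions.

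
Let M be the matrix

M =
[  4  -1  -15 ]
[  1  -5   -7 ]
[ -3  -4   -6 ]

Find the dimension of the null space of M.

0

Row reduce to echelon form.
R2 ← R2 − (1/4)·R1: [0, -19/4, -13/4]
R3 ← R3 + (3/4)·R1: [0, -19/4, -69/4]
R3 ← R3 − R2: [0, 0, -14]
3 nonzero rows, so rank(M) = 3.
M has 3 columns; by rank–nullity, nullity = 3 − 3 = 0.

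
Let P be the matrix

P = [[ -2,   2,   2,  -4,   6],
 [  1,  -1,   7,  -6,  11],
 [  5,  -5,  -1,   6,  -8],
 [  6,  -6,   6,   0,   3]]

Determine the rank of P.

2

Row reduce to echelon form.
R2 ← R2 + (1/2)·R1: [0, 0, 8, -8, 14]
R3 ← R3 + (5/2)·R1: [0, 0, 4, -4, 7]
R4 ← R4 + (3)·R1: [0, 0, 12, -12, 21]
R3 ← R3 − (1/2)·R2: [0, 0, 0, 0, 0]
R4 ← R4 − (3/2)·R2: [0, 0, 0, 0, 0]
Echelon form has 2 nonzero rows, so rank(P) = 2.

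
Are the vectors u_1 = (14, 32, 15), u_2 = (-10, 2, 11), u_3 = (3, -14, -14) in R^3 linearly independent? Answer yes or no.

Form the matrix with these vectors as rows and row reduce.
R2 ← R2 + (5/7)·R1: [0, 174/7, 152/7]
R3 ← R3 − (3/14)·R1: [0, -146/7, -241/14]
R3 ← R3 + (73/87)·R2: [0, 0, 175/174]
3 nonzero rows, so the 3 vectors span a space of dimension 3.
Since 3 = 3, the vectors are linearly independent.

yes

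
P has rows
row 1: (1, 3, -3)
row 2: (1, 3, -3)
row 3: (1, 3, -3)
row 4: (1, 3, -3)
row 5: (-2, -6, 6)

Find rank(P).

Row reduce to echelon form.
R2 ← R2 − R1: [0, 0, 0]
R3 ← R3 − R1: [0, 0, 0]
R4 ← R4 − R1: [0, 0, 0]
R5 ← R5 + (2)·R1: [0, 0, 0]
Echelon form has 1 nonzero row, so rank(P) = 1.

1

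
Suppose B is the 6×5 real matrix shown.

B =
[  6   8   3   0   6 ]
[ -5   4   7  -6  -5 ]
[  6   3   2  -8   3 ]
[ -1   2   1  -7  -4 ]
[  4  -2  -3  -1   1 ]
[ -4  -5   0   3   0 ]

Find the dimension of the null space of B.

Row reduce to echelon form.
R2 ← R2 + (5/6)·R1: [0, 32/3, 19/2, -6, 0]
R3 ← R3 − R1: [0, -5, -1, -8, -3]
R4 ← R4 + (1/6)·R1: [0, 10/3, 3/2, -7, -3]
R5 ← R5 − (2/3)·R1: [0, -22/3, -5, -1, -3]
R6 ← R6 + (2/3)·R1: [0, 1/3, 2, 3, 4]
R3 ← R3 + (15/32)·R2: [0, 0, 221/64, -173/16, -3]
R4 ← R4 − (5/16)·R2: [0, 0, -47/32, -41/8, -3]
R5 ← R5 + (11/16)·R2: [0, 0, 49/32, -41/8, -3]
R6 ← R6 − (1/32)·R2: [0, 0, 109/64, 51/16, 4]
R4 ← R4 + (94/221)·R3: [0, 0, 0, -2149/221, -945/221]
R5 ← R5 − (98/221)·R3: [0, 0, 0, -73/221, -369/221]
R6 ← R6 − (109/221)·R3: [0, 0, 0, 1883/221, 1211/221]
R5 ← R5 − (73/2149)·R4: [0, 0, 0, 0, -468/307]
R6 ← R6 + (269/307)·R4: [0, 0, 0, 0, 532/307]
R6 ← R6 + (133/117)·R5: [0, 0, 0, 0, 0]
5 nonzero rows, so rank(B) = 5.
B has 5 columns; by rank–nullity, nullity = 5 − 5 = 0.

0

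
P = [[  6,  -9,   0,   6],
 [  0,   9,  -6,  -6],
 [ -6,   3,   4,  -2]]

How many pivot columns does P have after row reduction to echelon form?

2

Row reduce to echelon form.
R3 ← R3 + R1: [0, -6, 4, 4]
R3 ← R3 + (2/3)·R2: [0, 0, 0, 0]
Echelon form has 2 nonzero rows, so rank(P) = 2.
Each nonzero row contributes one pivot column: 2 pivot columns.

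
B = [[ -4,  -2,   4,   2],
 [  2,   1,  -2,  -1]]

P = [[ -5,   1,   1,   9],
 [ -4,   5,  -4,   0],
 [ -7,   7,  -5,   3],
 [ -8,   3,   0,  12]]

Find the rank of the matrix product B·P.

First compute BP:
[[-16,  20, -16,   0],
 [  8, -10,   8,   0]]
Now row reduce the product.
R2 ← R2 + (1/2)·R1: [0, 0, 0, 0]
1 nonzero row, so rank(BP) = 1.

1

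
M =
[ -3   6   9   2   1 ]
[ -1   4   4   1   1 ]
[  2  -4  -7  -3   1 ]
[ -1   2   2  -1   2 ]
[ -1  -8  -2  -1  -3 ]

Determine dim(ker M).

2

Row reduce to echelon form.
R2 ← R2 − (1/3)·R1: [0, 2, 1, 1/3, 2/3]
R3 ← R3 + (2/3)·R1: [0, 0, -1, -5/3, 5/3]
R4 ← R4 − (1/3)·R1: [0, 0, -1, -5/3, 5/3]
R5 ← R5 − (1/3)·R1: [0, -10, -5, -5/3, -10/3]
R5 ← R5 + (5)·R2: [0, 0, 0, 0, 0]
R4 ← R4 − R3: [0, 0, 0, 0, 0]
3 nonzero rows, so rank(M) = 3.
M has 5 columns; by rank–nullity, nullity = 5 − 3 = 2.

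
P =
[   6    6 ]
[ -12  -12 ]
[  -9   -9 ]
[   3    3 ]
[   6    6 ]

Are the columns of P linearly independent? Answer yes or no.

no

Row reduce P to echelon form.
R2 ← R2 + (2)·R1: [0, 0]
R3 ← R3 + (3/2)·R1: [0, 0]
R4 ← R4 − (1/2)·R1: [0, 0]
R5 ← R5 − R1: [0, 0]
1 pivot among 2 columns.
Only 1 < 2 pivot columns, so the columns are linearly dependent.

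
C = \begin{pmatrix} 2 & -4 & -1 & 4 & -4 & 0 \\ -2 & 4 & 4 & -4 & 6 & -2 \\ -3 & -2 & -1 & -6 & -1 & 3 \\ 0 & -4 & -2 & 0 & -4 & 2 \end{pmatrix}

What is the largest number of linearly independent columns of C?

Row reduce to echelon form.
R2 ← R2 + R1: [0, 0, 3, 0, 2, -2]
R3 ← R3 + (3/2)·R1: [0, -8, -5/2, 0, -7, 3]
Swap R2 ↔ R3
R4 ← R4 − (1/2)·R2: [0, 0, -3/4, 0, -1/2, 1/2]
R4 ← R4 + (1/4)·R3: [0, 0, 0, 0, 0, 0]
Echelon form has 3 nonzero rows, so rank(C) = 3.
The rank gives the maximum number of linearly independent columns: 3.

3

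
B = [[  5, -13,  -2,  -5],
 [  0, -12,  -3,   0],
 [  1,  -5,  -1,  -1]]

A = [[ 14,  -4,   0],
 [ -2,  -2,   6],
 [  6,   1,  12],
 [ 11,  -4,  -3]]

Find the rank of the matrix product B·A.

First compute BA:
[[ 29,  24, -87],
 [  6,  21, -108],
 [  7,   9, -39]]
Now row reduce the product.
R2 ← R2 − (6/29)·R1: [0, 465/29, -90]
R3 ← R3 − (7/29)·R1: [0, 93/29, -18]
R3 ← R3 − (1/5)·R2: [0, 0, 0]
2 nonzero rows, so rank(BA) = 2.

2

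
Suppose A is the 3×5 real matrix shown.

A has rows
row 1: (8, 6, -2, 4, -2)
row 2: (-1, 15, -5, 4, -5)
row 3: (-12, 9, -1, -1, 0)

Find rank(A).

Row reduce to echelon form.
R2 ← R2 + (1/8)·R1: [0, 63/4, -21/4, 9/2, -21/4]
R3 ← R3 + (3/2)·R1: [0, 18, -4, 5, -3]
R3 ← R3 − (8/7)·R2: [0, 0, 2, -1/7, 3]
Echelon form has 3 nonzero rows, so rank(A) = 3.

3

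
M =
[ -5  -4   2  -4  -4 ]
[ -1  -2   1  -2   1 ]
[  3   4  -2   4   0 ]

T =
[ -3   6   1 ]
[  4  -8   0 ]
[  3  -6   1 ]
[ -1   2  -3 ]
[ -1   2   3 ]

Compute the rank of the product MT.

2

First compute MT:
[[ 13, -26,  -3],
 [ -1,   2,   9],
 [ -3,   6, -11]]
Now row reduce the product.
R2 ← R2 + (1/13)·R1: [0, 0, 114/13]
R3 ← R3 + (3/13)·R1: [0, 0, -152/13]
R3 ← R3 + (4/3)·R2: [0, 0, 0]
2 nonzero rows, so rank(MT) = 2.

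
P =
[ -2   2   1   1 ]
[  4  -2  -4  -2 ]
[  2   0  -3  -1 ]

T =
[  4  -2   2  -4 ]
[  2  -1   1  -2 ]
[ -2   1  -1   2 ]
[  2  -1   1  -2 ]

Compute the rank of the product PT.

First compute PT:
[[ -4,   2,  -2,   4],
 [ 16,  -8,   8, -16],
 [ 12,  -6,   6, -12]]
Now row reduce the product.
R2 ← R2 + (4)·R1: [0, 0, 0, 0]
R3 ← R3 + (3)·R1: [0, 0, 0, 0]
1 nonzero row, so rank(PT) = 1.

1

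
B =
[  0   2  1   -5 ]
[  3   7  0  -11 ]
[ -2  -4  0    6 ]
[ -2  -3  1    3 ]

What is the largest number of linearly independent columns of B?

Row reduce to echelon form.
Swap R1 ↔ R2
R3 ← R3 + (2/3)·R1: [0, 2/3, 0, -4/3]
R4 ← R4 + (2/3)·R1: [0, 5/3, 1, -13/3]
R3 ← R3 − (1/3)·R2: [0, 0, -1/3, 1/3]
R4 ← R4 − (5/6)·R2: [0, 0, 1/6, -1/6]
R4 ← R4 + (1/2)·R3: [0, 0, 0, 0]
Echelon form has 3 nonzero rows, so rank(B) = 3.
The rank gives the maximum number of linearly independent columns: 3.

3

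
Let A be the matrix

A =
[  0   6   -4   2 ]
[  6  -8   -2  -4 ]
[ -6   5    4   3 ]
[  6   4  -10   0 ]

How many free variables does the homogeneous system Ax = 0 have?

Row reduce to echelon form.
Swap R1 ↔ R2
R3 ← R3 + R1: [0, -3, 2, -1]
R4 ← R4 − R1: [0, 12, -8, 4]
R3 ← R3 + (1/2)·R2: [0, 0, 0, 0]
R4 ← R4 − (2)·R2: [0, 0, 0, 0]
2 nonzero rows, so rank(A) = 2.
A has 4 columns; by rank–nullity, nullity = 4 − 2 = 2.

2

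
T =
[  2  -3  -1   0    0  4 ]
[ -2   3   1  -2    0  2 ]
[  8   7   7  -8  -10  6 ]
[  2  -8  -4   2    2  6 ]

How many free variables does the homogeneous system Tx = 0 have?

2

Row reduce to echelon form.
R2 ← R2 + R1: [0, 0, 0, -2, 0, 6]
R3 ← R3 − (4)·R1: [0, 19, 11, -8, -10, -10]
R4 ← R4 − R1: [0, -5, -3, 2, 2, 2]
Swap R2 ↔ R3
R4 ← R4 + (5/19)·R2: [0, 0, -2/19, -2/19, -12/19, -12/19]
Swap R3 ↔ R4
4 nonzero rows, so rank(T) = 4.
T has 6 columns; by rank–nullity, nullity = 6 − 4 = 2.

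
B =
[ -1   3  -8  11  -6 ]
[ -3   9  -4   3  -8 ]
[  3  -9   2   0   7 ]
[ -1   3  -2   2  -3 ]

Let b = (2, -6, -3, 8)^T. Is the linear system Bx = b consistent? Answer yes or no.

Row reduce the augmented matrix [B | b].
R2 ← R2 − (3)·R1: [0, 0, 20, -30, 10, -12]
R3 ← R3 + (3)·R1: [0, 0, -22, 33, -11, 3]
R4 ← R4 − R1: [0, 0, 6, -9, 3, 6]
R3 ← R3 + (11/10)·R2: [0, 0, 0, 0, 0, -51/5]
R4 ← R4 − (3/10)·R2: [0, 0, 0, 0, 0, 48/5]
R4 ← R4 + (16/17)·R3: [0, 0, 0, 0, 0, 0]
The echelon form has 3 nonzero rows; the last pivot sits in the augmented column, so rank(B) = 2 but rank([B|b]) = 3.
Since the ranks differ, the system is inconsistent.

no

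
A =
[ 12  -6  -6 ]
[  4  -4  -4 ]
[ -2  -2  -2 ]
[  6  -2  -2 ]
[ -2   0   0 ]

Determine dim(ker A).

1

Row reduce to echelon form.
R2 ← R2 − (1/3)·R1: [0, -2, -2]
R3 ← R3 + (1/6)·R1: [0, -3, -3]
R4 ← R4 − (1/2)·R1: [0, 1, 1]
R5 ← R5 + (1/6)·R1: [0, -1, -1]
R3 ← R3 − (3/2)·R2: [0, 0, 0]
R4 ← R4 + (1/2)·R2: [0, 0, 0]
R5 ← R5 − (1/2)·R2: [0, 0, 0]
2 nonzero rows, so rank(A) = 2.
A has 3 columns; by rank–nullity, nullity = 3 − 2 = 1.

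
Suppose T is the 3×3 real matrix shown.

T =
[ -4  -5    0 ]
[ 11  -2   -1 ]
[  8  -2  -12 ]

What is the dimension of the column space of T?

Row reduce to echelon form.
R2 ← R2 + (11/4)·R1: [0, -63/4, -1]
R3 ← R3 + (2)·R1: [0, -12, -12]
R3 ← R3 − (16/21)·R2: [0, 0, -236/21]
Echelon form has 3 nonzero rows, so rank(T) = 3.
The column space has dimension equal to the rank: 3.

3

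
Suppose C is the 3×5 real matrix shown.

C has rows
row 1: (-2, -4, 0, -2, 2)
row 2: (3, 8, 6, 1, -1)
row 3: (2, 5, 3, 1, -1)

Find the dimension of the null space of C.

Row reduce to echelon form.
R2 ← R2 + (3/2)·R1: [0, 2, 6, -2, 2]
R3 ← R3 + R1: [0, 1, 3, -1, 1]
R3 ← R3 − (1/2)·R2: [0, 0, 0, 0, 0]
2 nonzero rows, so rank(C) = 2.
C has 5 columns; by rank–nullity, nullity = 5 − 2 = 3.

3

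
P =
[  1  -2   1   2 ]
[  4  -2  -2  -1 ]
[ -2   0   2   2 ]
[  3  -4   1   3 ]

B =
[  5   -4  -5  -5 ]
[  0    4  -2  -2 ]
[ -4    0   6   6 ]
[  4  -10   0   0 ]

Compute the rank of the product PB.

First compute PB:
[[  9, -32,   5,   5],
 [ 24, -14, -28, -28],
 [-10, -12,  22,  22],
 [ 23, -58,  -1,  -1]]
Now row reduce the product.
R2 ← R2 − (8/3)·R1: [0, 214/3, -124/3, -124/3]
R3 ← R3 + (10/9)·R1: [0, -428/9, 248/9, 248/9]
R4 ← R4 − (23/9)·R1: [0, 214/9, -124/9, -124/9]
R3 ← R3 + (2/3)·R2: [0, 0, 0, 0]
R4 ← R4 − (1/3)·R2: [0, 0, 0, 0]
2 nonzero rows, so rank(PB) = 2.

2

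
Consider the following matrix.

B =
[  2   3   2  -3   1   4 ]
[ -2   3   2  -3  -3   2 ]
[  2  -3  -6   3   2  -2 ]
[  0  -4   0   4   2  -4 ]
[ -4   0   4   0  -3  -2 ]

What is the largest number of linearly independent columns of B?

3

Row reduce to echelon form.
R2 ← R2 + R1: [0, 6, 4, -6, -2, 6]
R3 ← R3 − R1: [0, -6, -8, 6, 1, -6]
R5 ← R5 + (2)·R1: [0, 6, 8, -6, -1, 6]
R3 ← R3 + R2: [0, 0, -4, 0, -1, 0]
R4 ← R4 + (2/3)·R2: [0, 0, 8/3, 0, 2/3, 0]
R5 ← R5 − R2: [0, 0, 4, 0, 1, 0]
R4 ← R4 + (2/3)·R3: [0, 0, 0, 0, 0, 0]
R5 ← R5 + R3: [0, 0, 0, 0, 0, 0]
Echelon form has 3 nonzero rows, so rank(B) = 3.
The rank gives the maximum number of linearly independent columns: 3.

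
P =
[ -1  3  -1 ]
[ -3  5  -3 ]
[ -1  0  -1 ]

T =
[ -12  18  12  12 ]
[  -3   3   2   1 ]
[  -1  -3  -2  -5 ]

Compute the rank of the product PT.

2

First compute PT:
[[  4,  -6,  -4,  -4],
 [ 24, -30, -20, -16],
 [ 13, -15, -10,  -7]]
Now row reduce the product.
R2 ← R2 − (6)·R1: [0, 6, 4, 8]
R3 ← R3 − (13/4)·R1: [0, 9/2, 3, 6]
R3 ← R3 − (3/4)·R2: [0, 0, 0, 0]
2 nonzero rows, so rank(PT) = 2.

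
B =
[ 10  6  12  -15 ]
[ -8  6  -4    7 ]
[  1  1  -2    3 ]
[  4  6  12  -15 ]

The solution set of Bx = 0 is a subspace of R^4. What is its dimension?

Row reduce to echelon form.
R2 ← R2 + (4/5)·R1: [0, 54/5, 28/5, -5]
R3 ← R3 − (1/10)·R1: [0, 2/5, -16/5, 9/2]
R4 ← R4 − (2/5)·R1: [0, 18/5, 36/5, -9]
R3 ← R3 − (1/27)·R2: [0, 0, -92/27, 253/54]
R4 ← R4 − (1/3)·R2: [0, 0, 16/3, -22/3]
R4 ← R4 + (36/23)·R3: [0, 0, 0, 0]
3 nonzero rows, so rank(B) = 3.
B has 4 columns; by rank–nullity, nullity = 4 − 3 = 1.

1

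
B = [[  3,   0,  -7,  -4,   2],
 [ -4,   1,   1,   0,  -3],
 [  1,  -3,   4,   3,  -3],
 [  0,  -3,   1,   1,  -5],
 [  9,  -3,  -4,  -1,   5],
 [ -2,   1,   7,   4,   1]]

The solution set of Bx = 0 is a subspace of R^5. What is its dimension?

2

Row reduce to echelon form.
R2 ← R2 + (4/3)·R1: [0, 1, -25/3, -16/3, -1/3]
R3 ← R3 − (1/3)·R1: [0, -3, 19/3, 13/3, -11/3]
R5 ← R5 − (3)·R1: [0, -3, 17, 11, -1]
R6 ← R6 + (2/3)·R1: [0, 1, 7/3, 4/3, 7/3]
R3 ← R3 + (3)·R2: [0, 0, -56/3, -35/3, -14/3]
R4 ← R4 + (3)·R2: [0, 0, -24, -15, -6]
R5 ← R5 + (3)·R2: [0, 0, -8, -5, -2]
R6 ← R6 − R2: [0, 0, 32/3, 20/3, 8/3]
R4 ← R4 − (9/7)·R3: [0, 0, 0, 0, 0]
R5 ← R5 − (3/7)·R3: [0, 0, 0, 0, 0]
R6 ← R6 + (4/7)·R3: [0, 0, 0, 0, 0]
3 nonzero rows, so rank(B) = 3.
B has 5 columns; by rank–nullity, nullity = 5 − 3 = 2.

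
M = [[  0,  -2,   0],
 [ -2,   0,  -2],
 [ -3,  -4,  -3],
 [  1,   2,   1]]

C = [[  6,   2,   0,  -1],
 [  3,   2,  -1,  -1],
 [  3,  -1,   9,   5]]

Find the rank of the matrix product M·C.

First compute MC:
[[ -6,  -4,   2,   2],
 [-18,  -2, -18,  -8],
 [-39, -11, -23,  -8],
 [ 15,   5,   7,   2]]
Now row reduce the product.
R2 ← R2 − (3)·R1: [0, 10, -24, -14]
R3 ← R3 − (13/2)·R1: [0, 15, -36, -21]
R4 ← R4 + (5/2)·R1: [0, -5, 12, 7]
R3 ← R3 − (3/2)·R2: [0, 0, 0, 0]
R4 ← R4 + (1/2)·R2: [0, 0, 0, 0]
2 nonzero rows, so rank(MC) = 2.

2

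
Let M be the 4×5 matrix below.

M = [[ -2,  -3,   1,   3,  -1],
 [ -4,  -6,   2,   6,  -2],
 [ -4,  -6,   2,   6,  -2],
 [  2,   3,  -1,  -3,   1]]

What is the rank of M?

Row reduce to echelon form.
R2 ← R2 − (2)·R1: [0, 0, 0, 0, 0]
R3 ← R3 − (2)·R1: [0, 0, 0, 0, 0]
R4 ← R4 + R1: [0, 0, 0, 0, 0]
Echelon form has 1 nonzero row, so rank(M) = 1.

1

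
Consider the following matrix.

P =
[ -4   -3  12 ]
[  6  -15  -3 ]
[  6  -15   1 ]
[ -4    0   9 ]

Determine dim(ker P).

0

Row reduce to echelon form.
R2 ← R2 + (3/2)·R1: [0, -39/2, 15]
R3 ← R3 + (3/2)·R1: [0, -39/2, 19]
R4 ← R4 − R1: [0, 3, -3]
R3 ← R3 − R2: [0, 0, 4]
R4 ← R4 + (2/13)·R2: [0, 0, -9/13]
R4 ← R4 + (9/52)·R3: [0, 0, 0]
3 nonzero rows, so rank(P) = 3.
P has 3 columns; by rank–nullity, nullity = 3 − 3 = 0.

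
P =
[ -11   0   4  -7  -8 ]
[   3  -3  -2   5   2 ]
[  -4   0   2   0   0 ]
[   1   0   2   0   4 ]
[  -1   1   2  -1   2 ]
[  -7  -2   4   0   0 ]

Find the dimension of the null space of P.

1

Row reduce to echelon form.
R2 ← R2 + (3/11)·R1: [0, -3, -10/11, 34/11, -2/11]
R3 ← R3 − (4/11)·R1: [0, 0, 6/11, 28/11, 32/11]
R4 ← R4 + (1/11)·R1: [0, 0, 26/11, -7/11, 36/11]
R5 ← R5 − (1/11)·R1: [0, 1, 18/11, -4/11, 30/11]
R6 ← R6 − (7/11)·R1: [0, -2, 16/11, 49/11, 56/11]
R5 ← R5 + (1/3)·R2: [0, 0, 4/3, 2/3, 8/3]
R6 ← R6 − (2/3)·R2: [0, 0, 68/33, 79/33, 172/33]
R4 ← R4 − (13/3)·R3: [0, 0, 0, -35/3, -28/3]
R5 ← R5 − (22/9)·R3: [0, 0, 0, -50/9, -40/9]
R6 ← R6 − (34/9)·R3: [0, 0, 0, -65/9, -52/9]
R5 ← R5 − (10/21)·R4: [0, 0, 0, 0, 0]
R6 ← R6 − (13/21)·R4: [0, 0, 0, 0, 0]
4 nonzero rows, so rank(P) = 4.
P has 5 columns; by rank–nullity, nullity = 5 − 4 = 1.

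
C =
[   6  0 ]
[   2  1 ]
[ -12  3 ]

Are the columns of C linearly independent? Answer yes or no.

yes

Row reduce C to echelon form.
R2 ← R2 − (1/3)·R1: [0, 1]
R3 ← R3 + (2)·R1: [0, 3]
R3 ← R3 − (3)·R2: [0, 0]
2 pivots among 2 columns.
Every column is a pivot column, so the columns are linearly independent.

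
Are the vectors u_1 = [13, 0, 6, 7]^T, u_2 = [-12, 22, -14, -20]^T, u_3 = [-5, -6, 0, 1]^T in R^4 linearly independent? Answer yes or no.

no

Form the matrix with these vectors as rows and row reduce.
R2 ← R2 + (12/13)·R1: [0, 22, -110/13, -176/13]
R3 ← R3 + (5/13)·R1: [0, -6, 30/13, 48/13]
R3 ← R3 + (3/11)·R2: [0, 0, 0, 0]
2 nonzero rows, so the 3 vectors span a space of dimension 2.
Since 2 < 3, the vectors are linearly dependent.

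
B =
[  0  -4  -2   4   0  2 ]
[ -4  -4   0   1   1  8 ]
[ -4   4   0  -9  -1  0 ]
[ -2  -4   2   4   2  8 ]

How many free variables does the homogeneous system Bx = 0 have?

3

Row reduce to echelon form.
Swap R1 ↔ R2
R3 ← R3 − R1: [0, 8, 0, -10, -2, -8]
R4 ← R4 − (1/2)·R1: [0, -2, 2, 7/2, 3/2, 4]
R3 ← R3 + (2)·R2: [0, 0, -4, -2, -2, -4]
R4 ← R4 − (1/2)·R2: [0, 0, 3, 3/2, 3/2, 3]
R4 ← R4 + (3/4)·R3: [0, 0, 0, 0, 0, 0]
3 nonzero rows, so rank(B) = 3.
B has 6 columns; by rank–nullity, nullity = 6 − 3 = 3.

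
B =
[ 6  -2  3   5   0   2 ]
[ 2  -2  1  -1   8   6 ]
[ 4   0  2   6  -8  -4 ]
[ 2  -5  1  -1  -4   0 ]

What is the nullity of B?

Row reduce to echelon form.
R2 ← R2 − (1/3)·R1: [0, -4/3, 0, -8/3, 8, 16/3]
R3 ← R3 − (2/3)·R1: [0, 4/3, 0, 8/3, -8, -16/3]
R4 ← R4 − (1/3)·R1: [0, -13/3, 0, -8/3, -4, -2/3]
R3 ← R3 + R2: [0, 0, 0, 0, 0, 0]
R4 ← R4 − (13/4)·R2: [0, 0, 0, 6, -30, -18]
Swap R3 ↔ R4
3 nonzero rows, so rank(B) = 3.
B has 6 columns; by rank–nullity, nullity = 6 − 3 = 3.

3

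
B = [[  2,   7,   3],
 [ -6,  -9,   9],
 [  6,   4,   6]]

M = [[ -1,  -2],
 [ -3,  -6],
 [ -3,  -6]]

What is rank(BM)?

First compute BM:
[[-32, -64],
 [  6,  12],
 [-36, -72]]
Now row reduce the product.
R2 ← R2 + (3/16)·R1: [0, 0]
R3 ← R3 − (9/8)·R1: [0, 0]
1 nonzero row, so rank(BM) = 1.

1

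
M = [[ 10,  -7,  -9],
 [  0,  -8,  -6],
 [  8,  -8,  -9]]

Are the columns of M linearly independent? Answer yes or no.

Row reduce M to echelon form.
R3 ← R3 − (4/5)·R1: [0, -12/5, -9/5]
R3 ← R3 − (3/10)·R2: [0, 0, 0]
2 pivots among 3 columns.
Only 2 < 3 pivot columns, so the columns are linearly dependent.

no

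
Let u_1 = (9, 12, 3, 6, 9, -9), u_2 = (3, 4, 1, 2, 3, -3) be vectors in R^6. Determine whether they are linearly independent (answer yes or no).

no

Form the matrix with these vectors as rows and row reduce.
R2 ← R2 − (1/3)·R1: [0, 0, 0, 0, 0, 0]
1 nonzero row, so the 2 vectors span a space of dimension 1.
Since 1 < 2, the vectors are linearly dependent.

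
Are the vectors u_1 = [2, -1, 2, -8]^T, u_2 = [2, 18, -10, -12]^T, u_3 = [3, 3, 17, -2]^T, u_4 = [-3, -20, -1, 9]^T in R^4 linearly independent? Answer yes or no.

no

Form the matrix with these vectors as rows and row reduce.
R2 ← R2 − R1: [0, 19, -12, -4]
R3 ← R3 − (3/2)·R1: [0, 9/2, 14, 10]
R4 ← R4 + (3/2)·R1: [0, -43/2, 2, -3]
R3 ← R3 − (9/38)·R2: [0, 0, 320/19, 208/19]
R4 ← R4 + (43/38)·R2: [0, 0, -220/19, -143/19]
R4 ← R4 + (11/16)·R3: [0, 0, 0, 0]
3 nonzero rows, so the 4 vectors span a space of dimension 3.
Since 3 < 4, the vectors are linearly dependent.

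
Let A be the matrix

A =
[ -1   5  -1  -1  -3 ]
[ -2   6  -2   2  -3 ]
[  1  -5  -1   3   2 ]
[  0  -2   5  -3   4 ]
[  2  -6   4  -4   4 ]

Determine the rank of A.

3

Row reduce to echelon form.
R2 ← R2 − (2)·R1: [0, -4, 0, 4, 3]
R3 ← R3 + R1: [0, 0, -2, 2, -1]
R5 ← R5 + (2)·R1: [0, 4, 2, -6, -2]
R4 ← R4 − (1/2)·R2: [0, 0, 5, -5, 5/2]
R5 ← R5 + R2: [0, 0, 2, -2, 1]
R4 ← R4 + (5/2)·R3: [0, 0, 0, 0, 0]
R5 ← R5 + R3: [0, 0, 0, 0, 0]
Echelon form has 3 nonzero rows, so rank(A) = 3.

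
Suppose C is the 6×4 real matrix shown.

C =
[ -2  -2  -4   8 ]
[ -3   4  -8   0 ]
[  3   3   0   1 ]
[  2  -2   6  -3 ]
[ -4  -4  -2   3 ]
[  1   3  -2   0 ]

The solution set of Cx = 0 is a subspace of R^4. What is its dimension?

1

Row reduce to echelon form.
R2 ← R2 − (3/2)·R1: [0, 7, -2, -12]
R3 ← R3 + (3/2)·R1: [0, 0, -6, 13]
R4 ← R4 + R1: [0, -4, 2, 5]
R5 ← R5 − (2)·R1: [0, 0, 6, -13]
R6 ← R6 + (1/2)·R1: [0, 2, -4, 4]
R4 ← R4 + (4/7)·R2: [0, 0, 6/7, -13/7]
R6 ← R6 − (2/7)·R2: [0, 0, -24/7, 52/7]
R4 ← R4 + (1/7)·R3: [0, 0, 0, 0]
R5 ← R5 + R3: [0, 0, 0, 0]
R6 ← R6 − (4/7)·R3: [0, 0, 0, 0]
3 nonzero rows, so rank(C) = 3.
C has 4 columns; by rank–nullity, nullity = 4 − 3 = 1.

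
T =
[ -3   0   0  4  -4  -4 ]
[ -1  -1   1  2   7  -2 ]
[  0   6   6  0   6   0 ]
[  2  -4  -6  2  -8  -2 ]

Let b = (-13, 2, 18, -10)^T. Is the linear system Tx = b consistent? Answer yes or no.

yes

Row reduce the augmented matrix [T | b].
R2 ← R2 − (1/3)·R1: [0, -1, 1, 2/3, 25/3, -2/3, 19/3]
R4 ← R4 + (2/3)·R1: [0, -4, -6, 14/3, -32/3, -14/3, -56/3]
R3 ← R3 + (6)·R2: [0, 0, 12, 4, 56, -4, 56]
R4 ← R4 − (4)·R2: [0, 0, -10, 2, -44, -2, -44]
R4 ← R4 + (5/6)·R3: [0, 0, 0, 16/3, 8/3, -16/3, 8/3]
The echelon form has 4 nonzero rows, and every pivot lies in the first 6 columns, so rank(T) = rank([T|b]) = 4.
The system is consistent.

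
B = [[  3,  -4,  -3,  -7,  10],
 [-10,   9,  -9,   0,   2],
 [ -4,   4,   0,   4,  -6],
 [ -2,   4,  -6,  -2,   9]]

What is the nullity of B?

2

Row reduce to echelon form.
R2 ← R2 + (10/3)·R1: [0, -13/3, -19, -70/3, 106/3]
R3 ← R3 + (4/3)·R1: [0, -4/3, -4, -16/3, 22/3]
R4 ← R4 + (2/3)·R1: [0, 4/3, -8, -20/3, 47/3]
R3 ← R3 − (4/13)·R2: [0, 0, 24/13, 24/13, -46/13]
R4 ← R4 + (4/13)·R2: [0, 0, -180/13, -180/13, 345/13]
R4 ← R4 + (15/2)·R3: [0, 0, 0, 0, 0]
3 nonzero rows, so rank(B) = 3.
B has 5 columns; by rank–nullity, nullity = 5 − 3 = 2.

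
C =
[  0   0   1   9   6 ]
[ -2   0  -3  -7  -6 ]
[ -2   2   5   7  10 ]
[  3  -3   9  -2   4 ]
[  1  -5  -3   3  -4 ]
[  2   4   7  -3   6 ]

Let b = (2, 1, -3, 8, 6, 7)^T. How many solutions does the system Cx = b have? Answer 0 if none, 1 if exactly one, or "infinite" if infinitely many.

Row reduce the augmented matrix [C | b].
Swap R1 ↔ R2
R3 ← R3 − R1: [0, 2, 8, 14, 16, -4]
R4 ← R4 + (3/2)·R1: [0, -3, 9/2, -25/2, -5, 19/2]
R5 ← R5 + (1/2)·R1: [0, -5, -9/2, -1/2, -7, 13/2]
R6 ← R6 + R1: [0, 4, 4, -10, 0, 8]
Swap R2 ↔ R3
R4 ← R4 + (3/2)·R2: [0, 0, 33/2, 17/2, 19, 7/2]
R5 ← R5 + (5/2)·R2: [0, 0, 31/2, 69/2, 33, -7/2]
R6 ← R6 − (2)·R2: [0, 0, -12, -38, -32, 16]
R4 ← R4 − (33/2)·R3: [0, 0, 0, -140, -80, -59/2]
R5 ← R5 − (31/2)·R3: [0, 0, 0, -105, -60, -69/2]
R6 ← R6 + (12)·R3: [0, 0, 0, 70, 40, 40]
R5 ← R5 − (3/4)·R4: [0, 0, 0, 0, 0, -99/8]
R6 ← R6 + (1/2)·R4: [0, 0, 0, 0, 0, 101/4]
R6 ← R6 + (202/99)·R5: [0, 0, 0, 0, 0, 0]
The echelon form has 5 nonzero rows; the last pivot sits in the augmented column, so rank(C) = 4 but rank([C|b]) = 5.
Since the ranks differ, the system is inconsistent.
It has no solutions.

0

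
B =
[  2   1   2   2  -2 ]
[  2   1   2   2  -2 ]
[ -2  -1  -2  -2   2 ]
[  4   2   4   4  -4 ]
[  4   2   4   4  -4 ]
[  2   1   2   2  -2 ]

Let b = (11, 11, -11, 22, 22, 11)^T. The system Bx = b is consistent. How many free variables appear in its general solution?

Row reduce the augmented matrix [B | b].
R2 ← R2 − R1: [0, 0, 0, 0, 0, 0]
R3 ← R3 + R1: [0, 0, 0, 0, 0, 0]
R4 ← R4 − (2)·R1: [0, 0, 0, 0, 0, 0]
R5 ← R5 − (2)·R1: [0, 0, 0, 0, 0, 0]
R6 ← R6 − R1: [0, 0, 0, 0, 0, 0]
The echelon form has 1 nonzero rows, and every pivot lies in the first 5 columns, so rank(B) = rank([B|b]) = 1.
The system is consistent.
Free variables = (unknowns) − (rank) = 5 − 1 = 4.

4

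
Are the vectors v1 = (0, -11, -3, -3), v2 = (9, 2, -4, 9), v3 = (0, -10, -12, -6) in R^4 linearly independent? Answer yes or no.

yes

Form the matrix with these vectors as rows and row reduce.
Swap R1 ↔ R2
R3 ← R3 − (10/11)·R2: [0, 0, -102/11, -36/11]
3 nonzero rows, so the 3 vectors span a space of dimension 3.
Since 3 = 3, the vectors are linearly independent.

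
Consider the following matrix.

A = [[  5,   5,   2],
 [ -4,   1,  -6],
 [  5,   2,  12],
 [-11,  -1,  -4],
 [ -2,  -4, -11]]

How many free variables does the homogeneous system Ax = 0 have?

0

Row reduce to echelon form.
R2 ← R2 + (4/5)·R1: [0, 5, -22/5]
R3 ← R3 − R1: [0, -3, 10]
R4 ← R4 + (11/5)·R1: [0, 10, 2/5]
R5 ← R5 + (2/5)·R1: [0, -2, -51/5]
R3 ← R3 + (3/5)·R2: [0, 0, 184/25]
R4 ← R4 − (2)·R2: [0, 0, 46/5]
R5 ← R5 + (2/5)·R2: [0, 0, -299/25]
R4 ← R4 − (5/4)·R3: [0, 0, 0]
R5 ← R5 + (13/8)·R3: [0, 0, 0]
3 nonzero rows, so rank(A) = 3.
A has 3 columns; by rank–nullity, nullity = 3 − 3 = 0.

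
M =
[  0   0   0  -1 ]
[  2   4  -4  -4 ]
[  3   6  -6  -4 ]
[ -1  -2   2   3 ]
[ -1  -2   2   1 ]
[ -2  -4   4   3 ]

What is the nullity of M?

2

Row reduce to echelon form.
Swap R1 ↔ R2
R3 ← R3 − (3/2)·R1: [0, 0, 0, 2]
R4 ← R4 + (1/2)·R1: [0, 0, 0, 1]
R5 ← R5 + (1/2)·R1: [0, 0, 0, -1]
R6 ← R6 + R1: [0, 0, 0, -1]
R3 ← R3 + (2)·R2: [0, 0, 0, 0]
R4 ← R4 + R2: [0, 0, 0, 0]
R5 ← R5 − R2: [0, 0, 0, 0]
R6 ← R6 − R2: [0, 0, 0, 0]
2 nonzero rows, so rank(M) = 2.
M has 4 columns; by rank–nullity, nullity = 4 − 2 = 2.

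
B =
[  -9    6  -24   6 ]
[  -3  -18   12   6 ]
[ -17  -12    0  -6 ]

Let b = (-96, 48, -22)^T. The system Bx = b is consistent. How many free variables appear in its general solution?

Row reduce the augmented matrix [B | b].
R2 ← R2 − (1/3)·R1: [0, -20, 20, 4, 80]
R3 ← R3 − (17/9)·R1: [0, -70/3, 136/3, -52/3, 478/3]
R3 ← R3 − (7/6)·R2: [0, 0, 22, -22, 66]
The echelon form has 3 nonzero rows, and every pivot lies in the first 4 columns, so rank(B) = rank([B|b]) = 3.
The system is consistent.
Free variables = (unknowns) − (rank) = 4 − 3 = 1.

1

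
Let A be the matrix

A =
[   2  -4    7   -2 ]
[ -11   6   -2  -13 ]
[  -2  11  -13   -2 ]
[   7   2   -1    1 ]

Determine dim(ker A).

1

Row reduce to echelon form.
R2 ← R2 + (11/2)·R1: [0, -16, 73/2, -24]
R3 ← R3 + R1: [0, 7, -6, -4]
R4 ← R4 − (7/2)·R1: [0, 16, -51/2, 8]
R3 ← R3 + (7/16)·R2: [0, 0, 319/32, -29/2]
R4 ← R4 + R2: [0, 0, 11, -16]
R4 ← R4 − (32/29)·R3: [0, 0, 0, 0]
3 nonzero rows, so rank(A) = 3.
A has 4 columns; by rank–nullity, nullity = 4 − 3 = 1.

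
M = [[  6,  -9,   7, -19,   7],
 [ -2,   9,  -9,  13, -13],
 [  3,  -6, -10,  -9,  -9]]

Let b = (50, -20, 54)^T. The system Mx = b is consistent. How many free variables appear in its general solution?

Row reduce the augmented matrix [M | b].
R2 ← R2 + (1/3)·R1: [0, 6, -20/3, 20/3, -32/3, -10/3]
R3 ← R3 − (1/2)·R1: [0, -3/2, -27/2, 1/2, -25/2, 29]
R3 ← R3 + (1/4)·R2: [0, 0, -91/6, 13/6, -91/6, 169/6]
The echelon form has 3 nonzero rows, and every pivot lies in the first 5 columns, so rank(M) = rank([M|b]) = 3.
The system is consistent.
Free variables = (unknowns) − (rank) = 5 − 3 = 2.

2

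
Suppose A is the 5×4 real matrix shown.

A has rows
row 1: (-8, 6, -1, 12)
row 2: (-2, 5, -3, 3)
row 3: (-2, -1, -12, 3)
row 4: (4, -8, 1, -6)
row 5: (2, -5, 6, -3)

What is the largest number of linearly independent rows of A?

3

Row reduce to echelon form.
R2 ← R2 − (1/4)·R1: [0, 7/2, -11/4, 0]
R3 ← R3 − (1/4)·R1: [0, -5/2, -47/4, 0]
R4 ← R4 + (1/2)·R1: [0, -5, 1/2, 0]
R5 ← R5 + (1/4)·R1: [0, -7/2, 23/4, 0]
R3 ← R3 + (5/7)·R2: [0, 0, -96/7, 0]
R4 ← R4 + (10/7)·R2: [0, 0, -24/7, 0]
R5 ← R5 + R2: [0, 0, 3, 0]
R4 ← R4 − (1/4)·R3: [0, 0, 0, 0]
R5 ← R5 + (7/32)·R3: [0, 0, 0, 0]
Echelon form has 3 nonzero rows, so rank(A) = 3.
The rank gives the maximum number of linearly independent rows: 3.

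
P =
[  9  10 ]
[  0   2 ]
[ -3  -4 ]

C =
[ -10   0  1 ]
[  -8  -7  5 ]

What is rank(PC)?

2

First compute PC:
[[-170, -70,  59],
 [-16, -14,  10],
 [ 62,  28, -23]]
Now row reduce the product.
R2 ← R2 − (8/85)·R1: [0, -126/17, 378/85]
R3 ← R3 + (31/85)·R1: [0, 42/17, -126/85]
R3 ← R3 + (1/3)·R2: [0, 0, 0]
2 nonzero rows, so rank(PC) = 2.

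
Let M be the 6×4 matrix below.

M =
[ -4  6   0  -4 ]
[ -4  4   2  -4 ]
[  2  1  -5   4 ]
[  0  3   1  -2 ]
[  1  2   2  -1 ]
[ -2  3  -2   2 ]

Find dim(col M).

4

Row reduce to echelon form.
R2 ← R2 − R1: [0, -2, 2, 0]
R3 ← R3 + (1/2)·R1: [0, 4, -5, 2]
R5 ← R5 + (1/4)·R1: [0, 7/2, 2, -2]
R6 ← R6 − (1/2)·R1: [0, 0, -2, 4]
R3 ← R3 + (2)·R2: [0, 0, -1, 2]
R4 ← R4 + (3/2)·R2: [0, 0, 4, -2]
R5 ← R5 + (7/4)·R2: [0, 0, 11/2, -2]
R4 ← R4 + (4)·R3: [0, 0, 0, 6]
R5 ← R5 + (11/2)·R3: [0, 0, 0, 9]
R6 ← R6 − (2)·R3: [0, 0, 0, 0]
R5 ← R5 − (3/2)·R4: [0, 0, 0, 0]
Echelon form has 4 nonzero rows, so rank(M) = 4.
The column space has dimension equal to the rank: 4.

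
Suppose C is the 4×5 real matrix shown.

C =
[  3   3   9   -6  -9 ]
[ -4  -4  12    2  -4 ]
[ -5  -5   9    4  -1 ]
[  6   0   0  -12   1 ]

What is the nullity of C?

Row reduce to echelon form.
R2 ← R2 + (4/3)·R1: [0, 0, 24, -6, -16]
R3 ← R3 + (5/3)·R1: [0, 0, 24, -6, -16]
R4 ← R4 − (2)·R1: [0, -6, -18, 0, 19]
Swap R2 ↔ R4
R4 ← R4 − R3: [0, 0, 0, 0, 0]
3 nonzero rows, so rank(C) = 3.
C has 5 columns; by rank–nullity, nullity = 5 − 3 = 2.

2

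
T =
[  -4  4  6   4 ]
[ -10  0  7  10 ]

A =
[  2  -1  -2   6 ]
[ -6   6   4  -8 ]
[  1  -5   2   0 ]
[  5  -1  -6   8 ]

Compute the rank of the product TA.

First compute TA:
[[ -6,  -6,  12, -24],
 [ 37, -35, -26,  20]]
Now row reduce the product.
R2 ← R2 + (37/6)·R1: [0, -72, 48, -128]
2 nonzero rows, so rank(TA) = 2.

2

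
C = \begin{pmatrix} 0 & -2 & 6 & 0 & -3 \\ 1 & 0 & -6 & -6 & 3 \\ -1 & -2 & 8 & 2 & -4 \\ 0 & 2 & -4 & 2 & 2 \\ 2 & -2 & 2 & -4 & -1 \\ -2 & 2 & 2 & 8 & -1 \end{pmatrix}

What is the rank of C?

3

Row reduce to echelon form.
Swap R1 ↔ R2
R3 ← R3 + R1: [0, -2, 2, -4, -1]
R5 ← R5 − (2)·R1: [0, -2, 14, 8, -7]
R6 ← R6 + (2)·R1: [0, 2, -10, -4, 5]
R3 ← R3 − R2: [0, 0, -4, -4, 2]
R4 ← R4 + R2: [0, 0, 2, 2, -1]
R5 ← R5 − R2: [0, 0, 8, 8, -4]
R6 ← R6 + R2: [0, 0, -4, -4, 2]
R4 ← R4 + (1/2)·R3: [0, 0, 0, 0, 0]
R5 ← R5 + (2)·R3: [0, 0, 0, 0, 0]
R6 ← R6 − R3: [0, 0, 0, 0, 0]
Echelon form has 3 nonzero rows, so rank(C) = 3.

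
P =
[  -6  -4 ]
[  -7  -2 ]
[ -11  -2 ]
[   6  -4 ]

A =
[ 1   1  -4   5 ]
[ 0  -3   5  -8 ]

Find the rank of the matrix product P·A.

2

First compute PA:
[[ -6,   6,   4,   2],
 [ -7,  -1,  18, -19],
 [-11,  -5,  34, -39],
 [  6,  18, -44,  62]]
Now row reduce the product.
R2 ← R2 − (7/6)·R1: [0, -8, 40/3, -64/3]
R3 ← R3 − (11/6)·R1: [0, -16, 80/3, -128/3]
R4 ← R4 + R1: [0, 24, -40, 64]
R3 ← R3 − (2)·R2: [0, 0, 0, 0]
R4 ← R4 + (3)·R2: [0, 0, 0, 0]
2 nonzero rows, so rank(PA) = 2.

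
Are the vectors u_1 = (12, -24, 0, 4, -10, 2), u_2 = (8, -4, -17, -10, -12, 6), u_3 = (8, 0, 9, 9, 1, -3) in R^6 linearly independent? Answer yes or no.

yes

Form the matrix with these vectors as rows and row reduce.
R2 ← R2 − (2/3)·R1: [0, 12, -17, -38/3, -16/3, 14/3]
R3 ← R3 − (2/3)·R1: [0, 16, 9, 19/3, 23/3, -13/3]
R3 ← R3 − (4/3)·R2: [0, 0, 95/3, 209/9, 133/9, -95/9]
3 nonzero rows, so the 3 vectors span a space of dimension 3.
Since 3 = 3, the vectors are linearly independent.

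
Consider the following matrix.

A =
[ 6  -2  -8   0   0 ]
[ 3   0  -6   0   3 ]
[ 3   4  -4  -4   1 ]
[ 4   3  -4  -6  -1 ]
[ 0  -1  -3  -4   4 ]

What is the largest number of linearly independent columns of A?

Row reduce to echelon form.
R2 ← R2 − (1/2)·R1: [0, 1, -2, 0, 3]
R3 ← R3 − (1/2)·R1: [0, 5, 0, -4, 1]
R4 ← R4 − (2/3)·R1: [0, 13/3, 4/3, -6, -1]
R3 ← R3 − (5)·R2: [0, 0, 10, -4, -14]
R4 ← R4 − (13/3)·R2: [0, 0, 10, -6, -14]
R5 ← R5 + R2: [0, 0, -5, -4, 7]
R4 ← R4 − R3: [0, 0, 0, -2, 0]
R5 ← R5 + (1/2)·R3: [0, 0, 0, -6, 0]
R5 ← R5 − (3)·R4: [0, 0, 0, 0, 0]
Echelon form has 4 nonzero rows, so rank(A) = 4.
The rank gives the maximum number of linearly independent columns: 4.

4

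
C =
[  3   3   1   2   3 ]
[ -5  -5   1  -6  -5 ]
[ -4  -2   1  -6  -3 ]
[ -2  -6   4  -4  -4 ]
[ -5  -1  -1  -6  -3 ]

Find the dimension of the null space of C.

2

Row reduce to echelon form.
R2 ← R2 + (5/3)·R1: [0, 0, 8/3, -8/3, 0]
R3 ← R3 + (4/3)·R1: [0, 2, 7/3, -10/3, 1]
R4 ← R4 + (2/3)·R1: [0, -4, 14/3, -8/3, -2]
R5 ← R5 + (5/3)·R1: [0, 4, 2/3, -8/3, 2]
Swap R2 ↔ R3
R4 ← R4 + (2)·R2: [0, 0, 28/3, -28/3, 0]
R5 ← R5 − (2)·R2: [0, 0, -4, 4, 0]
R4 ← R4 − (7/2)·R3: [0, 0, 0, 0, 0]
R5 ← R5 + (3/2)·R3: [0, 0, 0, 0, 0]
3 nonzero rows, so rank(C) = 3.
C has 5 columns; by rank–nullity, nullity = 5 − 3 = 2.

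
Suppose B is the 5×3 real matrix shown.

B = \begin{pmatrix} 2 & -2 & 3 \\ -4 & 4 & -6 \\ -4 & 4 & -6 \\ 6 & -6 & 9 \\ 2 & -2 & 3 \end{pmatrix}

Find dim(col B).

Row reduce to echelon form.
R2 ← R2 + (2)·R1: [0, 0, 0]
R3 ← R3 + (2)·R1: [0, 0, 0]
R4 ← R4 − (3)·R1: [0, 0, 0]
R5 ← R5 − R1: [0, 0, 0]
Echelon form has 1 nonzero row, so rank(B) = 1.
The column space has dimension equal to the rank: 1.

1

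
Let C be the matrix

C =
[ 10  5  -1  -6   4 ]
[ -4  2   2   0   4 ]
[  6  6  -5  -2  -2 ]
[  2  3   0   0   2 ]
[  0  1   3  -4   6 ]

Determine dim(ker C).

Row reduce to echelon form.
R2 ← R2 + (2/5)·R1: [0, 4, 8/5, -12/5, 28/5]
R3 ← R3 − (3/5)·R1: [0, 3, -22/5, 8/5, -22/5]
R4 ← R4 − (1/5)·R1: [0, 2, 1/5, 6/5, 6/5]
R3 ← R3 − (3/4)·R2: [0, 0, -28/5, 17/5, -43/5]
R4 ← R4 − (1/2)·R2: [0, 0, -3/5, 12/5, -8/5]
R5 ← R5 − (1/4)·R2: [0, 0, 13/5, -17/5, 23/5]
R4 ← R4 − (3/28)·R3: [0, 0, 0, 57/28, -19/28]
R5 ← R5 + (13/28)·R3: [0, 0, 0, -51/28, 17/28]
R5 ← R5 + (17/19)·R4: [0, 0, 0, 0, 0]
4 nonzero rows, so rank(C) = 4.
C has 5 columns; by rank–nullity, nullity = 5 − 4 = 1.

1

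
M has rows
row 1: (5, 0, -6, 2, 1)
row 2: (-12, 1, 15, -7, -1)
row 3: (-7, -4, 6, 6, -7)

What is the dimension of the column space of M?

2

Row reduce to echelon form.
R2 ← R2 + (12/5)·R1: [0, 1, 3/5, -11/5, 7/5]
R3 ← R3 + (7/5)·R1: [0, -4, -12/5, 44/5, -28/5]
R3 ← R3 + (4)·R2: [0, 0, 0, 0, 0]
Echelon form has 2 nonzero rows, so rank(M) = 2.
The column space has dimension equal to the rank: 2.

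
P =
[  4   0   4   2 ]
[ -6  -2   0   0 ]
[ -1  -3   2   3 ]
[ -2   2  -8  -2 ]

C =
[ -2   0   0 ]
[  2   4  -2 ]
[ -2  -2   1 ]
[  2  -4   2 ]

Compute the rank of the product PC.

First compute PC:
[[-12, -16,   8],
 [  8,  -8,   4],
 [ -2, -28,  14],
 [ 20,  32, -16]]
Now row reduce the product.
R2 ← R2 + (2/3)·R1: [0, -56/3, 28/3]
R3 ← R3 − (1/6)·R1: [0, -76/3, 38/3]
R4 ← R4 + (5/3)·R1: [0, 16/3, -8/3]
R3 ← R3 − (19/14)·R2: [0, 0, 0]
R4 ← R4 + (2/7)·R2: [0, 0, 0]
2 nonzero rows, so rank(PC) = 2.

2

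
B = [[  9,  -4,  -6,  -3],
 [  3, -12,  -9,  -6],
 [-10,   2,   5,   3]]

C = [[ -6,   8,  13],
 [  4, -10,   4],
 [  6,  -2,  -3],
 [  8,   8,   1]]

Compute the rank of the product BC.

First compute BC:
[[-130, 100, 116],
 [-168, 114,  12],
 [122, -86, -134]]
Now row reduce the product.
R2 ← R2 − (84/65)·R1: [0, -198/13, -8964/65]
R3 ← R3 + (61/65)·R1: [0, 102/13, -1634/65]
R3 ← R3 + (17/33)·R2: [0, 0, -1058/11]
3 nonzero rows, so rank(BC) = 3.

3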